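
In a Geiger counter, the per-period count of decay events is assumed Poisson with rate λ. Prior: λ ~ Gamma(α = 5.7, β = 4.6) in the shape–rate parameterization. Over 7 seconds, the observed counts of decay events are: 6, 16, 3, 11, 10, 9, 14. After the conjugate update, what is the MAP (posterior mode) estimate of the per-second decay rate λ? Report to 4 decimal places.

With a Gamma(shape α, rate β) prior, the Poisson likelihood is conjugate: the posterior is Gamma(α + ΣXᵢ, β + n).
Sum of counts S = 69 over n = 7 seconds.
Posterior: Gamma(α+S, β+n) = Gamma(5.7+69, 4.6+7) = Gamma(74.7, 11.6).
Mode of Gamma(α,β) for α≥1 is (α−1)/β = 73.7/11.6 = 6.3534.

6.3534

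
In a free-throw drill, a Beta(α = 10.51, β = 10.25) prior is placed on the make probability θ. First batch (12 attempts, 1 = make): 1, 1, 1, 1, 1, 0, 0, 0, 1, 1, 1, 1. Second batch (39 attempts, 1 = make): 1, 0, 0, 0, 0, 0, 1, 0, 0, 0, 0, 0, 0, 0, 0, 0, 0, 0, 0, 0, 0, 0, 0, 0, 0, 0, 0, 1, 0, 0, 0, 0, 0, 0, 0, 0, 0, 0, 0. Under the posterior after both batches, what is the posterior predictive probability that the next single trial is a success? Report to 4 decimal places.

The Beta prior is conjugate to a Binomial/Bernoulli likelihood; the update adds successes to α and failures to β.
After batch 1: Beta(10.51+9, 10.25+3) = Beta(19.51, 13.25).
After batch 2: Beta(19.51+3, 13.25+36) = Beta(22.51, 49.25).
For a single future Bernoulli trial, P(success | data) = α/(α+β) = 0.3137.

0.3137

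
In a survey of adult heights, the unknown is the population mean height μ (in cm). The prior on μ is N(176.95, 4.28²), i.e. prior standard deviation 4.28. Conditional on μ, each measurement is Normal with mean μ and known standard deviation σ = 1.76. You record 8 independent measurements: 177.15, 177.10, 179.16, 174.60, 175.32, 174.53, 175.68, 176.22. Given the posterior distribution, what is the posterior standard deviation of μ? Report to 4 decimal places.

0.6158

For Normal data with known variance σ², a Normal(μ₀, σ₀²) prior on μ is conjugate. Posterior precision = 1/σ₀² + n/σ²; posterior mean is the precision-weighted average of μ₀ and x̄.
σ₀² = 4.28² = 18.3184, σ² = 1.76² = 3.0976; σ² + n·σ₀² = 3.0976 + 8·18.3184 = 149.6448.
Posterior precision = 1/σ₀² + n/σ² = 1/18.3184 + 8/3.0976 = (σ² + n·σ₀²)/(σ₀²σ²) = 149.6448/(18.3184·3.0976); posterior variance σₙ² = σ₀²σ²/(σ² + n·σ₀²) = 18.3184·3.0976/149.6448 = 0.379185.
Posterior SD = √σₙ² = √(18.3184·3.0976/149.6448) = 0.6158.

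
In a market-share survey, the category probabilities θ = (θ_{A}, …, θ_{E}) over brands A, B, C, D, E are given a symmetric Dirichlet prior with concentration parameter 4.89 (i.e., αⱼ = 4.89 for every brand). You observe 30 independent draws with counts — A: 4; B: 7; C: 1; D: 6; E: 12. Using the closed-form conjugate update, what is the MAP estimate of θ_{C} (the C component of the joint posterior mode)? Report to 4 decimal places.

The Dirichlet prior is conjugate to the Multinomial likelihood: each posterior αⱼ = prior αⱼ + observed count nⱼ.
Posterior concentration: (8.89, 11.89, 5.89, 10.89, 16.89), total = 54.45.
Joint mode component: (α_{C}−1)/(Σα−K) = 4.89/49.45 = 0.0989.

0.0989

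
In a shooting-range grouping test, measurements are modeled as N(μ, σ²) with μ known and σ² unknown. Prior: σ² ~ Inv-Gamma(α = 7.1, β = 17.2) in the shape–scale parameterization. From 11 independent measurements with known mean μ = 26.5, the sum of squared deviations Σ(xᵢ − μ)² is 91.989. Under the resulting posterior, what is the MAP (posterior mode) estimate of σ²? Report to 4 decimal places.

4.6467

With known mean μ and an Inverse-Gamma(α, β) prior on σ², the Normal likelihood is conjugate: posterior is Inv-Gamma(α + n/2, β + Σ(xᵢ−μ)²/2).
Posterior: Inv-Gamma(7.1 + 11/2, 17.2 + 91.989/2) = Inv-Gamma(12.60, 63.1945).
Mode = β/(α+1) = 63.1945/13.60 = 4.6467.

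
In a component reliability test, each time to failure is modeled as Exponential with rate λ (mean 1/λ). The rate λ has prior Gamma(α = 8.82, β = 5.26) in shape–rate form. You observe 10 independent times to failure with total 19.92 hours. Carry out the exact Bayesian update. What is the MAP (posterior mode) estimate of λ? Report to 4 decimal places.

With a Gamma(shape α, rate β) prior on the exponential rate λ, the posterior after n observations with total T = Σxᵢ is Gamma(α+n, β+T).
Posterior: Gamma(8.82+10, 5.26+19.92) = Gamma(18.82, 25.18).
Mode = (α−1)/β = 0.7077.

0.7077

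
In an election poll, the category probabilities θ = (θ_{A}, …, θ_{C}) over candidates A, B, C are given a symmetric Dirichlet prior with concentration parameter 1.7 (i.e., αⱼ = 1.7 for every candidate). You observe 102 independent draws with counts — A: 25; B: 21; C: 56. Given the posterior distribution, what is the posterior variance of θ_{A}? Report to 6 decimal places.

0.001731

The Dirichlet prior is conjugate to the Multinomial likelihood: each posterior αⱼ = prior αⱼ + observed count nⱼ.
Posterior concentration: (26.7, 22.7, 57.7), total = 107.1.
Var[θ_j] = α_j(Σα−α_j)/((Σα)²(Σα+1)) = 26.7·80.4/(107.1²·108.1) = 0.001731.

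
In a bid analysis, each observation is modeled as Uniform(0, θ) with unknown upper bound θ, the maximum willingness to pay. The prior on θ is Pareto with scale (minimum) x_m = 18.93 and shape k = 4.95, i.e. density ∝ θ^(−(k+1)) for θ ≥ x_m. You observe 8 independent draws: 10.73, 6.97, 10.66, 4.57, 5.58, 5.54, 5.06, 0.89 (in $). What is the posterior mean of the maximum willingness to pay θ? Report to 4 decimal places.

A Pareto(scale x_m, shape k) prior on the upper bound θ of Uniform(0, θ) is conjugate: posterior is Pareto(max(x_m, max xᵢ), k + n).
Sample maximum = 10.73; prior scale x_m = 18.93 → posterior scale = max = 18.93.
Posterior shape = 4.95 + 8 = 12.95.
E[θ|data] = k·x_m/(k−1) = 12.95·18.93/11.95 = 20.5141.

20.5141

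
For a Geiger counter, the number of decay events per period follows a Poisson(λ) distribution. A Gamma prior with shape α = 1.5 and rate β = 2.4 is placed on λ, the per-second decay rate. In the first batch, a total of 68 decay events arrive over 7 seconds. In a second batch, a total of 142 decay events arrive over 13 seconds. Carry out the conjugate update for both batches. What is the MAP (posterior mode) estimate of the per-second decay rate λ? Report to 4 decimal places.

With a Gamma(shape α, rate β) prior, the Poisson likelihood is conjugate: the posterior is Gamma(α + ΣXᵢ, β + n).
After batch 1: Gamma(α+S, β+n) = Gamma(1.5+68, 2.4+7) = Gamma(69.5, 9.4).
After batch 2: Gamma(α+S, β+n) = Gamma(69.5+142, 9.4+13) = Gamma(211.5, 22.4).
Mode of Gamma(α,β) for α≥1 is (α−1)/β = 210.5/22.4 = 9.3973.

9.3973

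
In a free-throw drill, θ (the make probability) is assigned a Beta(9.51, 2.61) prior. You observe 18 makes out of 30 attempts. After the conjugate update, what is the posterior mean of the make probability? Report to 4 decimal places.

The Beta prior is conjugate to a Binomial/Bernoulli likelihood; the update adds successes to α and failures to β.
Posterior: Beta(α+k, β+n−k) = Beta(9.51+18, 2.61+12) = Beta(27.51, 14.61).
Posterior mean = α/(α+β) = 27.51/42.12 = 0.6531.

0.6531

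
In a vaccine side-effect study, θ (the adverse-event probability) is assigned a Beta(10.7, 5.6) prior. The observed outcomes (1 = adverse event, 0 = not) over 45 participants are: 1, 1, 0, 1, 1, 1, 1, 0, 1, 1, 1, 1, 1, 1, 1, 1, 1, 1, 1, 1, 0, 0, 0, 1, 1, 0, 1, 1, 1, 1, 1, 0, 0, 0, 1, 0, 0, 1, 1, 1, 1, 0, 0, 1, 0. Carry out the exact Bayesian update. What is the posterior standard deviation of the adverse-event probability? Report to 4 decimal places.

The Beta prior is conjugate to a Binomial/Bernoulli likelihood; the update adds successes to α and failures to β.
Posterior: Beta(α+k, β+n−k) = Beta(10.7+31, 5.6+14) = Beta(41.7, 19.6).
Var = αβ/((α+β)²(α+β+1)) = 41.7·19.6/(61.3²·62.3) = 0.00349127; SD = √0.00349127 = 0.0591.

0.0591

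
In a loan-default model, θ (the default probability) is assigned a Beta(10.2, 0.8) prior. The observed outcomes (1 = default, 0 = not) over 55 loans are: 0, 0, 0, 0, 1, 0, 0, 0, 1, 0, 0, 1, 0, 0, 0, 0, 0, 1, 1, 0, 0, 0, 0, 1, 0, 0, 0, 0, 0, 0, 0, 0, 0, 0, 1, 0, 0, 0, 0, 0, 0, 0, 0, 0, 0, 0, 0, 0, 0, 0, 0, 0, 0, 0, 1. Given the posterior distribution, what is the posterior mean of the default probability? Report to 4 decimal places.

The Beta prior is conjugate to a Binomial/Bernoulli likelihood; the update adds successes to α and failures to β.
Posterior: Beta(α+k, β+n−k) = Beta(10.2+8, 0.8+47) = Beta(18.2, 47.8).
Posterior mean = α/(α+β) = 18.2/66.0 = 0.2758.

0.2758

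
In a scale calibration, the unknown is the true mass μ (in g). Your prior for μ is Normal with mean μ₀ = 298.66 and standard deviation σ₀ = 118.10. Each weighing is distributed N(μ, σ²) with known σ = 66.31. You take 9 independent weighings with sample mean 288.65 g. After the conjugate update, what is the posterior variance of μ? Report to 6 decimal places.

For Normal data with known variance σ², a Normal(μ₀, σ₀²) prior on μ is conjugate. Posterior precision = 1/σ₀² + n/σ²; posterior mean is the precision-weighted average of μ₀ and x̄.
σ₀² = 118.10² = 13947.61, σ² = 66.31² = 4397.0161; σ² + n·σ₀² = 4397.0161 + 9·13947.61 = 129925.5061.
Posterior precision = 1/σ₀² + n/σ² = 1/13947.61 + 9/4397.0161 = (σ² + n·σ₀²)/(σ₀²σ²) = 129925.5061/(13947.61·4397.0161); posterior variance σₙ² = σ₀²σ²/(σ² + n·σ₀²) = 13947.61·4397.0161/129925.5061 = 472.023297.

472.023297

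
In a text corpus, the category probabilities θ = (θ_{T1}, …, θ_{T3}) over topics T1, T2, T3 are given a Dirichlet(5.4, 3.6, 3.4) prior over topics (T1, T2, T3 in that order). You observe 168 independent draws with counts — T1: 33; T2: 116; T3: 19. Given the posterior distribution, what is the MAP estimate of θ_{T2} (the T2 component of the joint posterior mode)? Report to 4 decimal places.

0.6685

The Dirichlet prior is conjugate to the Multinomial likelihood: each posterior αⱼ = prior αⱼ + observed count nⱼ.
Posterior concentration: (38.4, 119.6, 22.4), total = 180.4.
Joint mode component: (α_{T2}−1)/(Σα−K) = 118.6/177.4 = 0.6685.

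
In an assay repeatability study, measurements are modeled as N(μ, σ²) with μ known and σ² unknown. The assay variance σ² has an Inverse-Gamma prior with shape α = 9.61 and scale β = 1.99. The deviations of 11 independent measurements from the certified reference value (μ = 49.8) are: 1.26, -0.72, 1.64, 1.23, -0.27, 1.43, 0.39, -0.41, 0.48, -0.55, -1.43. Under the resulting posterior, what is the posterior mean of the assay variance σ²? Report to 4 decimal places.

0.5423

With known mean μ and an Inverse-Gamma(α, β) prior on σ², the Normal likelihood is conjugate: posterior is Inv-Gamma(α + n/2, β + Σ(xᵢ−μ)²/2).
Σ(xᵢ−μ)² = (1.26)² + (-0.72)² + (1.64)² + (1.23)² + (-0.27)² + (1.43)² + (0.39)² + (-0.41)² + (0.48)² + (-0.55)² + (-1.43)² = 11.3243.
Posterior: Inv-Gamma(9.61 + 11/2, 1.99 + 11.3243/2) = Inv-Gamma(15.11, 7.65215).
E[σ²|data] = β/(α−1) = 7.65215/14.11 = 0.5423.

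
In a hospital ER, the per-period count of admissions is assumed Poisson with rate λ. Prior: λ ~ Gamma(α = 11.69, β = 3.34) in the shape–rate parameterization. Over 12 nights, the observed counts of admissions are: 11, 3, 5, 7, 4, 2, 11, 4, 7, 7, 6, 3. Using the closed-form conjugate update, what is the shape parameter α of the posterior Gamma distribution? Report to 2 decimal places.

81.69

With a Gamma(shape α, rate β) prior, the Poisson likelihood is conjugate: the posterior is Gamma(α + ΣXᵢ, β + n).
Sum of counts S = 70 over n = 12 nights.
Posterior: Gamma(α+S, β+n) = Gamma(11.69+70, 3.34+12) = Gamma(81.69, 15.34).
Posterior α = 81.69.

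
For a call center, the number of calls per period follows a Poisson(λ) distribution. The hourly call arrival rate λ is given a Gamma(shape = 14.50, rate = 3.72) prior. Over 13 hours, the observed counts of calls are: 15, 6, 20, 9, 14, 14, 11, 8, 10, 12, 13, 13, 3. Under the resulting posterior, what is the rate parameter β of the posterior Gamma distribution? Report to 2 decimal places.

16.72

With a Gamma(shape α, rate β) prior, the Poisson likelihood is conjugate: the posterior is Gamma(α + ΣXᵢ, β + n).
Sum of counts S = 148 over n = 13 hours.
Posterior: Gamma(α+S, β+n) = Gamma(14.50+148, 3.72+13) = Gamma(162.50, 16.72).
Posterior β = 16.72.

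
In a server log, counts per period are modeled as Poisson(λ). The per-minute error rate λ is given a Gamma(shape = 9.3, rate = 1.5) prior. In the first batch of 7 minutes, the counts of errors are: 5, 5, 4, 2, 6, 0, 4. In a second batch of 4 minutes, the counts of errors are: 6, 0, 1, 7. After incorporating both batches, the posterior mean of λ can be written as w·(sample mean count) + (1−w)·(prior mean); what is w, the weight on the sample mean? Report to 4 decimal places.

0.8800

With a Gamma(shape α, rate β) prior, the Poisson likelihood is conjugate: the posterior is Gamma(α + ΣXᵢ, β + n).
Total number of minutes: n = 7 + 4 = 11.
Posterior mean = (α₀+S)/(β₀+n) = [n/(β₀+n)]·(S/n) + [β₀/(β₀+n)]·(α₀/β₀), so only n and β₀ enter the weight.
Weight on data w = n/(β₀+n) = 11/(1.5+11) = 11/12.5 = 0.8800.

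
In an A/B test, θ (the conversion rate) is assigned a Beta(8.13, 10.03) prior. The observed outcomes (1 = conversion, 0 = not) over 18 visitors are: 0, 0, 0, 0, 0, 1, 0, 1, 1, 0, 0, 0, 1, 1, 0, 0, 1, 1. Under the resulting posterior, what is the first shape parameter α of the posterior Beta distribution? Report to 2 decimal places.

The Beta prior is conjugate to a Binomial/Bernoulli likelihood; the update adds successes to α and failures to β.
Posterior: Beta(α+k, β+n−k) = Beta(8.13+7, 10.03+11) = Beta(15.13, 21.03).
Posterior α = 15.13.

15.13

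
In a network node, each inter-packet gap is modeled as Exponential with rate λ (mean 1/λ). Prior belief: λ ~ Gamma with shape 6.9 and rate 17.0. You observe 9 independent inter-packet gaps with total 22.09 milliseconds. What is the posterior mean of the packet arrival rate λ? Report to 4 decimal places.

0.4068

With a Gamma(shape α, rate β) prior on the exponential rate λ, the posterior after n observations with total T = Σxᵢ is Gamma(α+n, β+T).
Posterior: Gamma(6.9+9, 17.0+22.09) = Gamma(15.9, 39.09).
Posterior mean of λ = α/β = 15.9/39.09 = 0.4068.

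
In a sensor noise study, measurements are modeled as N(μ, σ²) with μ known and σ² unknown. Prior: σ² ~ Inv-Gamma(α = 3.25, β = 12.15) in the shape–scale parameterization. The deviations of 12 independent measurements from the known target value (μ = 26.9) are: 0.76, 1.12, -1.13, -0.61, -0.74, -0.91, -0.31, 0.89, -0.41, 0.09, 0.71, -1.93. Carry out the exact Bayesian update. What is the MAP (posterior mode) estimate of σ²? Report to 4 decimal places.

With known mean μ and an Inverse-Gamma(α, β) prior on σ², the Normal likelihood is conjugate: posterior is Inv-Gamma(α + n/2, β + Σ(xᵢ−μ)²/2).
Σ(xᵢ−μ)² = (0.76)² + (1.12)² + (-1.13)² + (-0.61)² + (-0.74)² + (-0.91)² + (-0.31)² + (0.89)² + (-0.41)² + (0.09)² + (0.71)² + (-1.93)² = 10.1501.
Posterior: Inv-Gamma(3.25 + 12/2, 12.15 + 10.1501/2) = Inv-Gamma(9.25, 17.22505).
Mode = β/(α+1) = 17.22505/10.25 = 1.6805.

1.6805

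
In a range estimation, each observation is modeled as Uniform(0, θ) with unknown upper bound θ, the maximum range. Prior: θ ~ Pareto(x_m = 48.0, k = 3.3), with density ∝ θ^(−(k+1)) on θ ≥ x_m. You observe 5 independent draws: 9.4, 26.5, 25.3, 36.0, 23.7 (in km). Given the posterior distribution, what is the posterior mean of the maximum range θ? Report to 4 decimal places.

54.5753

A Pareto(scale x_m, shape k) prior on the upper bound θ of Uniform(0, θ) is conjugate: posterior is Pareto(max(x_m, max xᵢ), k + n).
Sample maximum = 36.0; prior scale x_m = 48.0 → posterior scale = max = 48.0.
Posterior shape = 3.3 + 5 = 8.3.
E[θ|data] = k·x_m/(k−1) = 8.3·48.0/7.3 = 54.5753.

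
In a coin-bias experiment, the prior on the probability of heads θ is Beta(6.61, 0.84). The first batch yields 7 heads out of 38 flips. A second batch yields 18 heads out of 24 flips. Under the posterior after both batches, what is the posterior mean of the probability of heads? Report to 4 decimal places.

0.4551

The Beta prior is conjugate to a Binomial/Bernoulli likelihood; the update adds successes to α and failures to β.
After batch 1: Beta(6.61+7, 0.84+31) = Beta(13.61, 31.84).
After batch 2: Beta(13.61+18, 31.84+6) = Beta(31.61, 37.84).
Posterior mean = α/(α+β) = 31.61/69.45 = 0.4551.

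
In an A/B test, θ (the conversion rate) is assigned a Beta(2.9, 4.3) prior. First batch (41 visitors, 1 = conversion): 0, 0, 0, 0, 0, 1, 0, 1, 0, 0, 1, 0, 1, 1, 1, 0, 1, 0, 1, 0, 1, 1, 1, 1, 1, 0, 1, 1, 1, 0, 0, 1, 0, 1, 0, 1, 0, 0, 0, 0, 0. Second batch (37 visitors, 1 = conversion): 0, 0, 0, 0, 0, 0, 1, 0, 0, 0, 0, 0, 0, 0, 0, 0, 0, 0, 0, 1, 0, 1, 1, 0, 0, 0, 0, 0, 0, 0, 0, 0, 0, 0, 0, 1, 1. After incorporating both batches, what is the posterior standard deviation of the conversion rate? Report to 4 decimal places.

0.0505

The Beta prior is conjugate to a Binomial/Bernoulli likelihood; the update adds successes to α and failures to β.
After batch 1: Beta(2.9+19, 4.3+22) = Beta(21.9, 26.3).
After batch 2: Beta(21.9+6, 26.3+31) = Beta(27.9, 57.3).
Var = αβ/((α+β)²(α+β+1)) = 27.9·57.3/(85.2²·86.2) = 0.00255489; SD = √0.00255489 = 0.0505.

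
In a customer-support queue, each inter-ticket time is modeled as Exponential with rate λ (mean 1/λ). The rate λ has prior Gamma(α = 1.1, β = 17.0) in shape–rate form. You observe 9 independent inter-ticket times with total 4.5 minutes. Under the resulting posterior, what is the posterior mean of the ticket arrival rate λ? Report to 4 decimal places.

0.4698

With a Gamma(shape α, rate β) prior on the exponential rate λ, the posterior after n observations with total T = Σxᵢ is Gamma(α+n, β+T).
Posterior: Gamma(1.1+9, 17.0+4.5) = Gamma(10.1, 21.5).
Posterior mean of λ = α/β = 10.1/21.5 = 0.4698.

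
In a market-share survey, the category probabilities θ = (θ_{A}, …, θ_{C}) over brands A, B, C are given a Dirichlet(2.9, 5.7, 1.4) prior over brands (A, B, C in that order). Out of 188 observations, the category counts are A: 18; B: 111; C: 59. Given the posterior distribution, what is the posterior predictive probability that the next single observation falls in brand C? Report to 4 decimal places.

The Dirichlet prior is conjugate to the Multinomial likelihood: each posterior αⱼ = prior αⱼ + observed count nⱼ.
Posterior concentration: (20.9, 116.7, 60.4), total = 198.0.
P(next = C | data) = α_{C}/Σα = 0.3051.

0.3051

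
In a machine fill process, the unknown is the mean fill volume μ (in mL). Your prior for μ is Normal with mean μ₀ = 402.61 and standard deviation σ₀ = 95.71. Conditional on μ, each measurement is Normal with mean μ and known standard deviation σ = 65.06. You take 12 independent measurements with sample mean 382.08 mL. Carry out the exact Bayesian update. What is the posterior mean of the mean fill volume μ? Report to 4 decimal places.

382.8412

For Normal data with known variance σ², a Normal(μ₀, σ₀²) prior on μ is conjugate. Posterior precision = 1/σ₀² + n/σ²; posterior mean is the precision-weighted average of μ₀ and x̄.
n·x̄ = 12·382.08 = 4584.96.
σ₀² = 95.71² = 9160.4041, σ² = 65.06² = 4232.8036; σ² + n·σ₀² = 4232.8036 + 12·9160.4041 = 114157.6528.
Posterior mean = (μ₀/σ₀² + n·x̄/σ²)/(1/σ₀² + n/σ²) = (σ²·μ₀ + σ₀²·n·x̄)/(σ² + n·σ₀²) = (4232.8036·402.61 + 9160.4041·4584.96)/114157.6528 = 43704255.439732/114157.6528 = 382.8412.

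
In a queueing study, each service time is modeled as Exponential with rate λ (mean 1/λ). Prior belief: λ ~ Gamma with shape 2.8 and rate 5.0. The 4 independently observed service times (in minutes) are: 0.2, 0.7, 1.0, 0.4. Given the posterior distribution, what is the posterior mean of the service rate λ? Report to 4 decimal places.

With a Gamma(shape α, rate β) prior on the exponential rate λ, the posterior after n observations with total T = Σxᵢ is Gamma(α+n, β+T).
Sum of observations T = 2.3 minutes; n = 4.
Posterior: Gamma(2.8+4, 5.0+2.3) = Gamma(6.8, 7.3).
Posterior mean of λ = α/β = 6.8/7.3 = 0.9315.

0.9315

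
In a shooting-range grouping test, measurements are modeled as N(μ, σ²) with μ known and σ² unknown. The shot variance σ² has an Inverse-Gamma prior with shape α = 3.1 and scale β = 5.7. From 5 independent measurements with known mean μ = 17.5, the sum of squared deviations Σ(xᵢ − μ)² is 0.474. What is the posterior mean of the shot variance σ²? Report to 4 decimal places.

1.2907

With known mean μ and an Inverse-Gamma(α, β) prior on σ², the Normal likelihood is conjugate: posterior is Inv-Gamma(α + n/2, β + Σ(xᵢ−μ)²/2).
Posterior: Inv-Gamma(3.1 + 5/2, 5.7 + 0.474/2) = Inv-Gamma(5.60, 5.9370).
E[σ²|data] = β/(α−1) = 5.9370/4.60 = 1.2907.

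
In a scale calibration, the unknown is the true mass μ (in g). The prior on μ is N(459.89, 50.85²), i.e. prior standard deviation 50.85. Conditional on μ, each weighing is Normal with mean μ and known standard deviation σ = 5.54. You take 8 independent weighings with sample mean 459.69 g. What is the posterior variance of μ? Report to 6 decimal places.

3.830766

For Normal data with known variance σ², a Normal(μ₀, σ₀²) prior on μ is conjugate. Posterior precision = 1/σ₀² + n/σ²; posterior mean is the precision-weighted average of μ₀ and x̄.
σ₀² = 50.85² = 2585.7225, σ² = 5.54² = 30.6916; σ² + n·σ₀² = 30.6916 + 8·2585.7225 = 20716.4716.
Posterior precision = 1/σ₀² + n/σ² = 1/2585.7225 + 8/30.6916 = (σ² + n·σ₀²)/(σ₀²σ²) = 20716.4716/(2585.7225·30.6916); posterior variance σₙ² = σ₀²σ²/(σ² + n·σ₀²) = 2585.7225·30.6916/20716.4716 = 3.830766.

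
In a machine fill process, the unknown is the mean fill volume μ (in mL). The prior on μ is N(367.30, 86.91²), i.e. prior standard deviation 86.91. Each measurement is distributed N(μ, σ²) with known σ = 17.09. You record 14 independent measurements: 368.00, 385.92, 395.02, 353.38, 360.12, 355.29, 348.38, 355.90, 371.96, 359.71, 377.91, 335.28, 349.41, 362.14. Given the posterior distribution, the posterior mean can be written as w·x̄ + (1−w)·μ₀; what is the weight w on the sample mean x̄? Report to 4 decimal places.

0.9972

For Normal data with known variance σ², a Normal(μ₀, σ₀²) prior on μ is conjugate. Posterior precision = 1/σ₀² + n/σ²; posterior mean is the precision-weighted average of μ₀ and x̄.
σ₀² = 86.91² = 7553.3481, σ² = 17.09² = 292.0681. Prior precision 1/σ₀² = 1/7553.3481; data precision n/σ² = 14/292.0681.
w = (n/σ²)/(1/σ₀² + n/σ²) = n·σ₀²/(σ² + n·σ₀²) = 14·7553.3481/(292.0681 + 14·7553.3481) = 105746.8734/106038.9415 = 0.9972.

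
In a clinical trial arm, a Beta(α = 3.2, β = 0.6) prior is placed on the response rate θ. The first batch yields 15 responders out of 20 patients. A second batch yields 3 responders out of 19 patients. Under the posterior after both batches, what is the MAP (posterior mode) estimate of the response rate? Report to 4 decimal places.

The Beta prior is conjugate to a Binomial/Bernoulli likelihood; the update adds successes to α and failures to β.
After batch 1: Beta(3.2+15, 0.6+5) = Beta(18.2, 5.6).
After batch 2: Beta(18.2+3, 5.6+16) = Beta(21.2, 21.6).
Mode of Beta(a,b) for a,b>1 is (a−1)/(a+b−2) = 20.2/40.8 = 0.4951.

0.4951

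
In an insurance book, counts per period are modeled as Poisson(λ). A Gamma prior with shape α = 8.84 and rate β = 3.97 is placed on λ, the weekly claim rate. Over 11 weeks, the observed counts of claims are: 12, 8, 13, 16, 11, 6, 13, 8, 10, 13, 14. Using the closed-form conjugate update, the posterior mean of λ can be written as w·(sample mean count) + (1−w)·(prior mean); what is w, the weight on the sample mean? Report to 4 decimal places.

0.7348

With a Gamma(shape α, rate β) prior, the Poisson likelihood is conjugate: the posterior is Gamma(α + ΣXᵢ, β + n).
Posterior mean = (α₀+S)/(β₀+n) = [n/(β₀+n)]·(S/n) + [β₀/(β₀+n)]·(α₀/β₀), so only n and β₀ enter the weight.
Weight on data w = n/(β₀+n) = 11/(3.97+11) = 11/14.97 = 0.7348.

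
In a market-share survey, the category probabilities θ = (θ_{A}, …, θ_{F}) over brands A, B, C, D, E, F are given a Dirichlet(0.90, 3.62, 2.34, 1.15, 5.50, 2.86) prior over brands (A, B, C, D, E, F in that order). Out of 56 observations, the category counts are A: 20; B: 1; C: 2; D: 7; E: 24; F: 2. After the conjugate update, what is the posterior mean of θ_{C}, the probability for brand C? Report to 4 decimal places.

The Dirichlet prior is conjugate to the Multinomial likelihood: each posterior αⱼ = prior αⱼ + observed count nⱼ.
Posterior concentration: (20.90, 4.62, 4.34, 8.15, 29.50, 4.86), total = 72.37.
E[θ_{C}|data] = α_{C}/Σα = 4.34/72.37 = 0.0600.

0.0600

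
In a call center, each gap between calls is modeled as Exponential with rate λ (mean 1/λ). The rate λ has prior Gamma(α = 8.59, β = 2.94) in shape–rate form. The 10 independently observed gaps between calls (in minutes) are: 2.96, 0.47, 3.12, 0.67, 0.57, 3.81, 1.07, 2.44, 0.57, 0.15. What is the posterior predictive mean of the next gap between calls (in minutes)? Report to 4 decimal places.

1.0671

With a Gamma(shape α, rate β) prior on the exponential rate λ, the posterior after n observations with total T = Σxᵢ is Gamma(α+n, β+T).
Sum of observations T = 15.83 minutes; n = 10.
Posterior: Gamma(8.59+10, 2.94+15.83) = Gamma(18.59, 18.77).
The predictive distribution for the next observation is Lomax; its mean is β/(α−1) = 18.77/17.59 = 1.0671.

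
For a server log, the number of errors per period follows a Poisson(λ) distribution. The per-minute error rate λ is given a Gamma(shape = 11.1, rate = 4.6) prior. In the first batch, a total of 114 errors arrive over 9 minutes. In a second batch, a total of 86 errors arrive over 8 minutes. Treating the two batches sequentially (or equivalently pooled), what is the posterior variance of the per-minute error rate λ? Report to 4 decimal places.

With a Gamma(shape α, rate β) prior, the Poisson likelihood is conjugate: the posterior is Gamma(α + ΣXᵢ, β + n).
After batch 1: Gamma(α+S, β+n) = Gamma(11.1+114, 4.6+9) = Gamma(125.1, 13.6).
After batch 2: Gamma(α+S, β+n) = Gamma(125.1+86, 13.6+8) = Gamma(211.1, 21.6).
Var = α/β² = 211.1/21.6² = 0.4525.

0.4525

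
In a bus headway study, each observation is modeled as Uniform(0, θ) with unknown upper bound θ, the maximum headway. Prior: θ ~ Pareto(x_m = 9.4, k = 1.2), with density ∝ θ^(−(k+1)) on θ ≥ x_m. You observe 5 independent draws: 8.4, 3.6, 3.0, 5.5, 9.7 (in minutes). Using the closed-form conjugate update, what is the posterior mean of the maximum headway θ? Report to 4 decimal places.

A Pareto(scale x_m, shape k) prior on the upper bound θ of Uniform(0, θ) is conjugate: posterior is Pareto(max(x_m, max xᵢ), k + n).
Sample maximum = 9.7; prior scale x_m = 9.4 → posterior scale = max = 9.7.
Posterior shape = 1.2 + 5 = 6.2.
E[θ|data] = k·x_m/(k−1) = 6.2·9.7/5.2 = 11.5654.

11.5654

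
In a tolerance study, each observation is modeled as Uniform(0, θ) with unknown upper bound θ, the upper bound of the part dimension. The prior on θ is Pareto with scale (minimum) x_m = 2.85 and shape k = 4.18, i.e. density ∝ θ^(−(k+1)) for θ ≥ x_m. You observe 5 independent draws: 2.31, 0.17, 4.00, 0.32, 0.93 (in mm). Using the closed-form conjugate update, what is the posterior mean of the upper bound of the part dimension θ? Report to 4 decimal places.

A Pareto(scale x_m, shape k) prior on the upper bound θ of Uniform(0, θ) is conjugate: posterior is Pareto(max(x_m, max xᵢ), k + n).
Sample maximum = 4.00; prior scale x_m = 2.85 → posterior scale = max = 4.00.
Posterior shape = 4.18 + 5 = 9.18.
E[θ|data] = k·x_m/(k−1) = 9.18·4.00/8.18 = 4.4890.

4.4890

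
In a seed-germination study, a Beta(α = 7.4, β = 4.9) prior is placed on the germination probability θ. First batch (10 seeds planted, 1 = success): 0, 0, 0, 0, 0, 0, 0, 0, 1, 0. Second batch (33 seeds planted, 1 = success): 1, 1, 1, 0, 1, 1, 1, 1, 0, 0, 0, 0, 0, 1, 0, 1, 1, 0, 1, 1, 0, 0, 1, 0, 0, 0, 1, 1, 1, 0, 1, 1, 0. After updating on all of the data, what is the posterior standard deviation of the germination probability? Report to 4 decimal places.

The Beta prior is conjugate to a Binomial/Bernoulli likelihood; the update adds successes to α and failures to β.
After batch 1: Beta(7.4+1, 4.9+9) = Beta(8.4, 13.9).
After batch 2: Beta(8.4+18, 13.9+15) = Beta(26.4, 28.9).
Var = αβ/((α+β)²(α+β+1)) = 26.4·28.9/(55.3²·56.3) = 0.00443142; SD = √0.00443142 = 0.0666.

0.0666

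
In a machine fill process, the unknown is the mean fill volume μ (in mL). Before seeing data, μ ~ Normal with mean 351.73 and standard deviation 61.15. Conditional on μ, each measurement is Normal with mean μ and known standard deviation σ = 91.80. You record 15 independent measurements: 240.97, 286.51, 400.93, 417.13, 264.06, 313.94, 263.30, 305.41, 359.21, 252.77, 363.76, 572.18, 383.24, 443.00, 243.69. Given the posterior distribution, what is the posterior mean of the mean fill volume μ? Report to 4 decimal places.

For Normal data with known variance σ², a Normal(μ₀, σ₀²) prior on μ is conjugate. Posterior precision = 1/σ₀² + n/σ²; posterior mean is the precision-weighted average of μ₀ and x̄.
Σxᵢ = 240.97 + 286.51 + 400.93 + 417.13 + 264.06 + 313.94 + 263.30 + 305.41 + 359.21 + 252.77 + 363.76 + 572.18 + 383.24 + 443.00 + 243.69 = 5110.1, so n·x̄ = 5110.1.
σ₀² = 61.15² = 3739.3225, σ² = 91.80² = 8427.24; σ² + n·σ₀² = 8427.24 + 15·3739.3225 = 64517.0775.
Posterior mean = (μ₀/σ₀² + n·x̄/σ²)/(1/σ₀² + n/σ²) = (σ²·μ₀ + σ₀²·n·x̄)/(σ² + n·σ₀²) = (8427.24·351.73 + 3739.3225·5110.1)/64517.0775 = 22072425.03245/64517.0775 = 342.1176.

342.1176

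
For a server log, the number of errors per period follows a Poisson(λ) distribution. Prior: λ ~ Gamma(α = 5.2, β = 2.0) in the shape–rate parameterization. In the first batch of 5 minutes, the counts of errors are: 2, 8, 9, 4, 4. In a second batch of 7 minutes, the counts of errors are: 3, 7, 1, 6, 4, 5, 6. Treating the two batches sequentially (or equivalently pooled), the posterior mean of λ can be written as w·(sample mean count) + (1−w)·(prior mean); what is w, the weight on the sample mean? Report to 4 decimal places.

0.8571

With a Gamma(shape α, rate β) prior, the Poisson likelihood is conjugate: the posterior is Gamma(α + ΣXᵢ, β + n).
Total number of minutes: n = 5 + 7 = 12.
Posterior mean = (α₀+S)/(β₀+n) = [n/(β₀+n)]·(S/n) + [β₀/(β₀+n)]·(α₀/β₀), so only n and β₀ enter the weight.
Weight on data w = n/(β₀+n) = 12/(2.0+12) = 12/14.0 = 0.8571.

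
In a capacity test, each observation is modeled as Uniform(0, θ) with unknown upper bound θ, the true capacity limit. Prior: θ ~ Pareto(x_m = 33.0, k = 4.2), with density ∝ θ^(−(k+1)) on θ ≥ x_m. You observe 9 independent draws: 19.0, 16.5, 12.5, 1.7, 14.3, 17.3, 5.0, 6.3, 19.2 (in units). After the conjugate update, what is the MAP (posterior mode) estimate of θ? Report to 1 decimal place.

A Pareto(scale x_m, shape k) prior on the upper bound θ of Uniform(0, θ) is conjugate: posterior is Pareto(max(x_m, max xᵢ), k + n).
Sample maximum = 19.2; prior scale x_m = 33.0 → posterior scale = max = 33.0.
Posterior shape = 4.2 + 9 = 13.2.
The Pareto density is decreasing on [x_m, ∞), so the mode is x_m = 33.0.

33.0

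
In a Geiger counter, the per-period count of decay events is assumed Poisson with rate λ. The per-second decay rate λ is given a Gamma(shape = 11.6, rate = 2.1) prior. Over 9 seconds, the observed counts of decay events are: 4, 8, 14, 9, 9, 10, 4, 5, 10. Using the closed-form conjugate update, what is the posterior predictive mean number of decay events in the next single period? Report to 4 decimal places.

With a Gamma(shape α, rate β) prior, the Poisson likelihood is conjugate: the posterior is Gamma(α + ΣXᵢ, β + n).
Sum of counts S = 73 over n = 9 seconds.
Posterior: Gamma(α+S, β+n) = Gamma(11.6+73, 2.1+9) = Gamma(84.6, 11.1).
The predictive distribution for one future period is NegBinom with mean α/β = 7.6216.

7.6216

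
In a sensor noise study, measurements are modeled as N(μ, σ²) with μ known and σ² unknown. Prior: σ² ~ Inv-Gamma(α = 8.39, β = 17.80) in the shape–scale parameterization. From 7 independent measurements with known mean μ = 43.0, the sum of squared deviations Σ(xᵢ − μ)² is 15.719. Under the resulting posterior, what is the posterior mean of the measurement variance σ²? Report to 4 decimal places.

2.3562

With known mean μ and an Inverse-Gamma(α, β) prior on σ², the Normal likelihood is conjugate: posterior is Inv-Gamma(α + n/2, β + Σ(xᵢ−μ)²/2).
Posterior: Inv-Gamma(8.39 + 7/2, 17.80 + 15.719/2) = Inv-Gamma(11.89, 25.6595).
E[σ²|data] = β/(α−1) = 25.6595/10.89 = 2.3562.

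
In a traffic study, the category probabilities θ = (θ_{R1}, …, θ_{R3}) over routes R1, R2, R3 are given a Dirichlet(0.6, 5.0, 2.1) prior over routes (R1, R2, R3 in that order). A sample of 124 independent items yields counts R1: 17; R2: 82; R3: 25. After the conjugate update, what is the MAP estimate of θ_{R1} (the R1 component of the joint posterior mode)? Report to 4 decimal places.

0.1290

The Dirichlet prior is conjugate to the Multinomial likelihood: each posterior αⱼ = prior αⱼ + observed count nⱼ.
Posterior concentration: (17.6, 87.0, 27.1), total = 131.7.
Joint mode component: (α_{R1}−1)/(Σα−K) = 16.6/128.7 = 0.1290.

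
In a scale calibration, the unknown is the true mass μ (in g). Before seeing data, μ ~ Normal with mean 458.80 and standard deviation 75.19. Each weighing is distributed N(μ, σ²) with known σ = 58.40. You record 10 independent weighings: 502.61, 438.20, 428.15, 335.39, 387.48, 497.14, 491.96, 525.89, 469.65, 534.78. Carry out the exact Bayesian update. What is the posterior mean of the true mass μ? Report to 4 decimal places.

460.9927

For Normal data with known variance σ², a Normal(μ₀, σ₀²) prior on μ is conjugate. Posterior precision = 1/σ₀² + n/σ²; posterior mean is the precision-weighted average of μ₀ and x̄.
Σxᵢ = 502.61 + 438.20 + 428.15 + 335.39 + 387.48 + 497.14 + 491.96 + 525.89 + 469.65 + 534.78 = 4611.25, so n·x̄ = 4611.25.
σ₀² = 75.19² = 5653.5361, σ² = 58.40² = 3410.56; σ² + n·σ₀² = 3410.56 + 10·5653.5361 = 59945.921.
Posterior mean = (μ₀/σ₀² + n·x̄/σ²)/(1/σ₀² + n/σ²) = (σ²·μ₀ + σ₀²·n·x̄)/(σ² + n·σ₀²) = (3410.56·458.80 + 5653.5361·4611.25)/59945.921 = 27634633.269125/59945.921 = 460.9927.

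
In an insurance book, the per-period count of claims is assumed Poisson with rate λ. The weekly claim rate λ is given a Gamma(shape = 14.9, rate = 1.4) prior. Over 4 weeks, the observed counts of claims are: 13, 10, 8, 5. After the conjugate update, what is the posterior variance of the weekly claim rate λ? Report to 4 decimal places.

With a Gamma(shape α, rate β) prior, the Poisson likelihood is conjugate: the posterior is Gamma(α + ΣXᵢ, β + n).
Sum of counts S = 36 over n = 4 weeks.
Posterior: Gamma(α+S, β+n) = Gamma(14.9+36, 1.4+4) = Gamma(50.9, 5.4).
Var = α/β² = 50.9/5.4² = 1.7455.

1.7455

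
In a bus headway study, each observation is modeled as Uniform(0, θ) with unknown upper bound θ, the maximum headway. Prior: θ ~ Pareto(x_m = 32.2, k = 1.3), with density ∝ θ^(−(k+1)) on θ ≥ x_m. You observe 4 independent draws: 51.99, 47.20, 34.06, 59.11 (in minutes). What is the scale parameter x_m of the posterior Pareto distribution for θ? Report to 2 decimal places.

59.11

A Pareto(scale x_m, shape k) prior on the upper bound θ of Uniform(0, θ) is conjugate: posterior is Pareto(max(x_m, max xᵢ), k + n).
Sample maximum = 59.11; prior scale x_m = 32.2 → posterior scale = max = 59.11.
Posterior shape = 1.3 + 4 = 5.3.
Posterior scale x_m = 59.11.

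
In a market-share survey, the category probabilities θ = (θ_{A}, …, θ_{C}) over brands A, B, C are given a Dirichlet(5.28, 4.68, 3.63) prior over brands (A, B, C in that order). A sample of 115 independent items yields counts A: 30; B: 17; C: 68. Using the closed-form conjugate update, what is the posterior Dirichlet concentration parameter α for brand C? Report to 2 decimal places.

71.63

The Dirichlet prior is conjugate to the Multinomial likelihood: each posterior αⱼ = prior αⱼ + observed count nⱼ.
Posterior concentration: (35.28, 21.68, 71.63), total = 128.59.
α_{C} = 3.63 + 68 = 71.63.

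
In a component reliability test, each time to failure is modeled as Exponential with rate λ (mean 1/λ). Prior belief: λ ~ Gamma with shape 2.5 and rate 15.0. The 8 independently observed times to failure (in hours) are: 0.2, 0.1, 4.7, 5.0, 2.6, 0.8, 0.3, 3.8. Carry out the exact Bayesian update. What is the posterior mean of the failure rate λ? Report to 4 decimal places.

0.3231

With a Gamma(shape α, rate β) prior on the exponential rate λ, the posterior after n observations with total T = Σxᵢ is Gamma(α+n, β+T).
Sum of observations T = 17.5 hours; n = 8.
Posterior: Gamma(2.5+8, 15.0+17.5) = Gamma(10.5, 32.5).
Posterior mean of λ = α/β = 10.5/32.5 = 0.3231.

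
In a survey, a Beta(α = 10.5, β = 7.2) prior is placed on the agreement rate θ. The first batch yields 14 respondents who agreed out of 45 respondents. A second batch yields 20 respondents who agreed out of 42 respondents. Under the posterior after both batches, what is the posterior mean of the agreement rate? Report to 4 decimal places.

0.4250

The Beta prior is conjugate to a Binomial/Bernoulli likelihood; the update adds successes to α and failures to β.
After batch 1: Beta(10.5+14, 7.2+31) = Beta(24.5, 38.2).
After batch 2: Beta(24.5+20, 38.2+22) = Beta(44.5, 60.2).
Posterior mean = α/(α+β) = 44.5/104.7 = 0.4250.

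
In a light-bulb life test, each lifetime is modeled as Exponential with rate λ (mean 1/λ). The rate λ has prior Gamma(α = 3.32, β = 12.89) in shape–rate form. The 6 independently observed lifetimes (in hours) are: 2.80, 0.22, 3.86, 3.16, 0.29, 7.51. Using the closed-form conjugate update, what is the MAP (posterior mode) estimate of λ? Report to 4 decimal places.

0.2707

With a Gamma(shape α, rate β) prior on the exponential rate λ, the posterior after n observations with total T = Σxᵢ is Gamma(α+n, β+T).
Sum of observations T = 17.84 hours; n = 6.
Posterior: Gamma(3.32+6, 12.89+17.84) = Gamma(9.32, 30.73).
Mode = (α−1)/β = 0.2707.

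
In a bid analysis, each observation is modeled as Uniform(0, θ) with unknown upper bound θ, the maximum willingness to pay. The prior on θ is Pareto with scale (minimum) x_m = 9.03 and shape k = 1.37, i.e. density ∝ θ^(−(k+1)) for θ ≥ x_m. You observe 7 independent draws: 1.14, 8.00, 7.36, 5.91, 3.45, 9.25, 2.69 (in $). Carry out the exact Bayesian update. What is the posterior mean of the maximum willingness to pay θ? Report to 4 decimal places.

10.5051

A Pareto(scale x_m, shape k) prior on the upper bound θ of Uniform(0, θ) is conjugate: posterior is Pareto(max(x_m, max xᵢ), k + n).
Sample maximum = 9.25; prior scale x_m = 9.03 → posterior scale = max = 9.25.
Posterior shape = 1.37 + 7 = 8.37.
E[θ|data] = k·x_m/(k−1) = 8.37·9.25/7.37 = 10.5051.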